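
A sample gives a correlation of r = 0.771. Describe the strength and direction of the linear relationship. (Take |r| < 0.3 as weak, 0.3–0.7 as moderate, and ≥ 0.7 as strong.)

r = 0.771 > 0 so the relationship is positive.
|r| = 0.771, which falls in the strong range.

strong positive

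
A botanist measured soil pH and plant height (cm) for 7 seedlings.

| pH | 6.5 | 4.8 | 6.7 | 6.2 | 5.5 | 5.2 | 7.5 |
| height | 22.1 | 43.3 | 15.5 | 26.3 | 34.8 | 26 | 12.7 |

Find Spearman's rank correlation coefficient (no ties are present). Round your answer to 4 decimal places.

-0.8929

Rank pH: 5, 1, 6, 4, 3, 2, 7
Rank height: 3, 7, 2, 5, 6, 4, 1
d = rank(pH) − rank(height): 2, -6, 4, -1, -3, -2, 6; Σd² = 106
ρ = 1 − 6Σd² / [n(n²−1)] = 1 − 6×106 / (7×48) = 1 − 636/336 ≈ -0.8929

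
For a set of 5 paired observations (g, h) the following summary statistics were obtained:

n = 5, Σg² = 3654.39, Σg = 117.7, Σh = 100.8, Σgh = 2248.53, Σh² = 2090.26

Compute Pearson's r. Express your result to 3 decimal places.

r = (nΣgh − ΣgΣh) / √[(nΣg² − (Σg)²)(nΣh² − (Σh)²)]
Numerator: 5×2248.53 − 117.7×100.8 = -621.51
Denominator: √[(18271.95 − 13853.29)(10451.3 − 10160.64)] = √[4418.66 × 290.66] = 1133.2818
r = -621.51 / 1133.2818 ≈ -0.548

-0.548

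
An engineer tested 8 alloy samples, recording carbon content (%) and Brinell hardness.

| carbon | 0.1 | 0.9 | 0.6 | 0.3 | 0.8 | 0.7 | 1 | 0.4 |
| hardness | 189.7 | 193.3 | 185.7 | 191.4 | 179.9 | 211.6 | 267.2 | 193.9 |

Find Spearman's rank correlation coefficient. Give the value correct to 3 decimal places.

0.357

Rank carbon: 1, 7, 4, 2, 6, 5, 8, 3
Rank hardness: 3, 5, 2, 4, 1, 7, 8, 6
d = rank(carbon) − rank(hardness): -2, 2, 2, -2, 5, -2, 0, -3; Σd² = 54
ρ = 1 − 6Σd² / [n(n²−1)] = 1 − 6×54 / (8×63) = 1 − 324/504 ≈ 0.357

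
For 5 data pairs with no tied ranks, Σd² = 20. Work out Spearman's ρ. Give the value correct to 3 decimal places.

ρ = 1 − 6Σd² / [n(n²−1)] = 1 − 6×20 / (5×24)
  = 1 − 120/120 = 1 − 1.0000 ≈ 0.000

0.000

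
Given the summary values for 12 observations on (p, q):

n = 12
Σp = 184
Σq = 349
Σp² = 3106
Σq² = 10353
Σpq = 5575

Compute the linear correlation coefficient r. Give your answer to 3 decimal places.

0.931

r = (nΣpq − ΣpΣq) / √[(nΣp² − (Σp)²)(nΣq² − (Σq)²)]
Numerator: 12×5575 − 184×349 = 2684
Denominator: √[(37272 − 33856)(124236 − 121801)] = √[3416 × 2435] = 2884.0874
r = 2684 / 2884.0874 ≈ 0.931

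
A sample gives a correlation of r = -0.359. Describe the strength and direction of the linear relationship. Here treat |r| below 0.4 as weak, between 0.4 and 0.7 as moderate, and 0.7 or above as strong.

weak negative

r = -0.359 < 0 so the relationship is negative.
|r| = 0.359, which falls in the weak range.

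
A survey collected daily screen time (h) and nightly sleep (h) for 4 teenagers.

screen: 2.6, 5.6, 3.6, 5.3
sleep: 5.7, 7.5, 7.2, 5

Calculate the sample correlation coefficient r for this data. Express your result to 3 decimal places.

n = 4, Σx = 17.1, Σy = 25.4, Σx² = 79.17, Σy² = 165.58, Σxy = 109.24
nΣxy − ΣxΣy = 436.96 − 434.34 = 2.62
nΣx² − (Σx)² = 316.68 − 292.41 = 24.27; nΣy² − (Σy)² = 662.32 − 645.16 = 17.16
r = 2.62 / √(24.27 × 17.16) = 2.62 / 20.4077 ≈ 0.128

0.128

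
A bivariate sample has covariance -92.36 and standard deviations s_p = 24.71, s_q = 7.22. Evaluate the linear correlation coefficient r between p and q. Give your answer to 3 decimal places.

-0.518

r = Cov(p,q) / (s_p · s_q) = -92.36 / (24.71 × 7.22)
  = -92.36 / 178.4062 ≈ -0.518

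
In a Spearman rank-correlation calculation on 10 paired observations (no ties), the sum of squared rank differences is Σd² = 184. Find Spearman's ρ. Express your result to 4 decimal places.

ρ = 1 − 6Σd² / [n(n²−1)] = 1 − 6×184 / (10×99)
  = 1 − 1104/990 = 1 − 1.11515 ≈ -0.1152

-0.1152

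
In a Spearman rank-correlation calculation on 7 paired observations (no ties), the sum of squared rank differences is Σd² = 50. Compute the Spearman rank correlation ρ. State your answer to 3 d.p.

0.107

ρ = 1 − 6Σd² / [n(n²−1)] = 1 − 6×50 / (7×48)
  = 1 − 300/336 = 1 − 0.8929 ≈ 0.107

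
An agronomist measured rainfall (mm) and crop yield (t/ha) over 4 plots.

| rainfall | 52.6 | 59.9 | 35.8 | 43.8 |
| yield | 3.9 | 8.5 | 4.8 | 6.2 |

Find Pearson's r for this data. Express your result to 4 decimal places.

0.5383

n = 4, Σx = 192.1, Σy = 23.4, Σx² = 9554.85, Σy² = 148.94, Σxy = 1157.69
nΣxy − ΣxΣy = 4630.76 − 4495.14 = 135.62
nΣx² − (Σx)² = 38219.4 − 36902.41 = 1316.99; nΣy² − (Σy)² = 595.76 − 547.56 = 48.2
r = 135.62 / √(1316.99 × 48.2) = 135.62 / 251.9502 ≈ 0.5383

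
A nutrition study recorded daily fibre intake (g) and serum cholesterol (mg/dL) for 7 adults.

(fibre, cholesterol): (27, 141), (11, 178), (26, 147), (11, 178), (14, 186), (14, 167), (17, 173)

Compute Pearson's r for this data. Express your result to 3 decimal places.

-0.923

n = 7, Σx = 120, Σy = 1170, Σx² = 2328, Σy² = 197272, Σxy = 19428
nΣxy − ΣxΣy = 135996 − 140400 = -4404
nΣx² − (Σx)² = 16296 − 14400 = 1896; nΣy² − (Σy)² = 1380904 − 1368900 = 12004
r = -4404 / √(1896 × 12004) = -4404 / 4770.7006 ≈ -0.923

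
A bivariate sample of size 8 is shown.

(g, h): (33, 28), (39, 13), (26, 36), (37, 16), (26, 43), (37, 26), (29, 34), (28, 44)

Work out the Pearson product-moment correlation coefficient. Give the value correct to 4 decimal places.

n = 8, Σg = 255, Σh = 240, Σg² = 8325, Σh² = 8122, Σgh = 7257
nΣgh − ΣgΣh = 58056 − 61200 = -3144
nΣg² − (Σg)² = 66600 − 65025 = 1575; nΣh² − (Σh)² = 64976 − 57600 = 7376
r = -3144 / √(1575 × 7376) = -3144 / 3408.4014 ≈ -0.9224

-0.9224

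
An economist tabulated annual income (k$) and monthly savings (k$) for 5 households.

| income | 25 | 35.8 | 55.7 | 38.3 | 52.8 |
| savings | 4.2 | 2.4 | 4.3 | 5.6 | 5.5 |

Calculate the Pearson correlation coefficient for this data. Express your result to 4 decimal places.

n = 5, Σx = 207.6, Σy = 22, Σx² = 9263.86, Σy² = 103.5, Σxy = 935.31
nΣxy − ΣxΣy = 4676.55 − 4567.2 = 109.35
nΣx² − (Σx)² = 46319.3 − 43097.76 = 3221.54; nΣy² − (Σy)² = 517.5 − 484 = 33.5
r = 109.35 / √(3221.54 × 33.5) = 109.35 / 328.5142 ≈ 0.3329

0.3329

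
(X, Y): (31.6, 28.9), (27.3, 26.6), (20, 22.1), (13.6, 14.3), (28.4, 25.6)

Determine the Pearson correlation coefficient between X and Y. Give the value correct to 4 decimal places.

n = 5, ΣX = 120.9, ΣY = 117.5, ΣX² = 3135.37, ΣY² = 2891.03, ΣXY = 3002.94
nΣXY − ΣXΣY = 15014.7 − 14205.75 = 808.95
nΣX² − (ΣX)² = 15676.85 − 14616.81 = 1060.04; nΣY² − (ΣY)² = 14455.15 − 13806.25 = 648.9
r = 808.95 / √(1060.04 × 648.9) = 808.95 / 829.3732 ≈ 0.9754

0.9754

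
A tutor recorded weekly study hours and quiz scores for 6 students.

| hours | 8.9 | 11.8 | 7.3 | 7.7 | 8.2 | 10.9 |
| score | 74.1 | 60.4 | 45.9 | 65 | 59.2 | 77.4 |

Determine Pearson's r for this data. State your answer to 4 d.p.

n = 6, Σx = 54.8, Σy = 382, Σx² = 517.08, Σy² = 24966.18, Σxy = 3536.88
nΣxy − ΣxΣy = 21221.28 − 20933.6 = 287.68
nΣx² − (Σx)² = 3102.48 − 3003.04 = 99.44; nΣy² − (Σy)² = 149797.08 − 145924 = 3873.08
r = 287.68 / √(99.44 × 3873.08) = 287.68 / 620.5957 ≈ 0.4636

0.4636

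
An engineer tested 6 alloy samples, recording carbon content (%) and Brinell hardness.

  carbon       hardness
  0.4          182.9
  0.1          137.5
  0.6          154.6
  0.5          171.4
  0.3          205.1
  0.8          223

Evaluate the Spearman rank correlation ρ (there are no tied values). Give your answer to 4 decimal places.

Rank carbon: 3, 1, 5, 4, 2, 6
Rank hardness: 4, 1, 2, 3, 5, 6
d = rank(carbon) − rank(hardness): -1, 0, 3, 1, -3, 0; Σd² = 20
ρ = 1 − 6Σd² / [n(n²−1)] = 1 − 6×20 / (6×35) = 1 − 120/210 ≈ 0.4286

0.4286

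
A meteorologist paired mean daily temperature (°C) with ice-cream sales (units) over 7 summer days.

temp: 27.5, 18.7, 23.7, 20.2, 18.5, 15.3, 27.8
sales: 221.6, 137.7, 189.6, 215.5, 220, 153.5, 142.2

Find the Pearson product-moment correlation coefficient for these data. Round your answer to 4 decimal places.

0.1345

n = 7, Σx = 151.7, Σy = 1280.1, Σx² = 3424.85, Σy² = 242639.35, Σxy = 27887.32
nΣxy − ΣxΣy = 195211.24 − 194191.17 = 1020.07
nΣx² − (Σx)² = 23973.95 − 23012.89 = 961.06; nΣy² − (Σy)² = 1698475.45 − 1638656.01 = 59819.44
r = 1020.07 / √(961.06 × 59819.44) = 1020.07 / 7582.2207 ≈ 0.1345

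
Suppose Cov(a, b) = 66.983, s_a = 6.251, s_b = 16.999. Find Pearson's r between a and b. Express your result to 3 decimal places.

0.630

r = Cov(a,b) / (s_a · s_b) = 66.983 / (6.251 × 16.999)
  = 66.983 / 106.2607 ≈ 0.630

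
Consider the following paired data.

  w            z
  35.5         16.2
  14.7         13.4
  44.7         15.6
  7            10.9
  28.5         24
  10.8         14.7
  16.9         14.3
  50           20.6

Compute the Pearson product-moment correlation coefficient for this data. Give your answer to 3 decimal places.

0.606

n = 8, Σw = 208.1, Σz = 129.7, Σw² = 7237.93, Σz² = 2225.11, Σwz = 3660.13
nΣwz − ΣwΣz = 29281.04 − 26990.57 = 2290.47
nΣw² − (Σw)² = 57903.44 − 43305.61 = 14597.83; nΣz² − (Σz)² = 17800.88 − 16822.09 = 978.79
r = 2290.47 / √(14597.83 × 978.79) = 2290.47 / 3779.9749 ≈ 0.606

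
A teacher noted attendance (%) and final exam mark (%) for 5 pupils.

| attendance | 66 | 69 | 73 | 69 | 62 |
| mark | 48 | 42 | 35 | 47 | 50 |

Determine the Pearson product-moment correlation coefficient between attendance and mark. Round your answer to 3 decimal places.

n = 5, Σx = 339, Σy = 222, Σx² = 23051, Σy² = 10002, Σxy = 14964
nΣxy − ΣxΣy = 74820 − 75258 = -438
nΣx² − (Σx)² = 115255 − 114921 = 334; nΣy² − (Σy)² = 50010 − 49284 = 726
r = -438 / √(334 × 726) = -438 / 492.4266 ≈ -0.889

-0.889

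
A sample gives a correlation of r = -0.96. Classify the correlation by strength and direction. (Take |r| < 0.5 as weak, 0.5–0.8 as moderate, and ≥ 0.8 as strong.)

r = -0.96 < 0 so the relationship is negative.
|r| = 0.96, which falls in the strong range.

strong negative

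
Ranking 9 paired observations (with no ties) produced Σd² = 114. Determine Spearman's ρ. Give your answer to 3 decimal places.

ρ = 1 − 6Σd² / [n(n²−1)] = 1 − 6×114 / (9×80)
  = 1 − 684/720 = 1 − 0.9500 ≈ 0.050

0.050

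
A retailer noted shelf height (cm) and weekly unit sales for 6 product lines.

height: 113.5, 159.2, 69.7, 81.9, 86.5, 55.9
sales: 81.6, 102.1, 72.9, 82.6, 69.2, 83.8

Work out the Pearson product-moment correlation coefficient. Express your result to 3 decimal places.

n = 6, Σx = 566.7, Σy = 492.2, Σx² = 60399.65, Σy² = 41031.22, Σxy = 48032.21
nΣxy − ΣxΣy = 288193.26 − 278929.74 = 9263.52
nΣx² − (Σx)² = 362397.9 − 321148.89 = 41249.01; nΣy² − (Σy)² = 246187.32 − 242260.84 = 3926.48
r = 9263.52 / √(41249.01 × 3926.48) = 9263.52 / 12726.4847 ≈ 0.728

0.728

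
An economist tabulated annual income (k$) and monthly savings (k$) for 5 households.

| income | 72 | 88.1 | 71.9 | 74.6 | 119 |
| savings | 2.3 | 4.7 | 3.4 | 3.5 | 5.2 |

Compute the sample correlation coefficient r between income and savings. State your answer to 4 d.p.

n = 5, Σx = 425.6, Σy = 19.1, Σx² = 37841.38, Σy² = 78.23, Σxy = 1704.03
nΣxy − ΣxΣy = 8520.15 − 8128.96 = 391.19
nΣx² − (Σx)² = 189206.9 − 181135.36 = 8071.54; nΣy² − (Σy)² = 391.15 − 364.81 = 26.34
r = 391.19 / √(8071.54 × 26.34) = 391.19 / 461.0904 ≈ 0.8484

0.8484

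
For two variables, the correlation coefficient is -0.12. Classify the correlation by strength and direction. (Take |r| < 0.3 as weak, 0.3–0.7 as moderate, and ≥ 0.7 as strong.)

r = -0.12 < 0 so the relationship is negative.
|r| = 0.12, which falls in the weak range.

weak negative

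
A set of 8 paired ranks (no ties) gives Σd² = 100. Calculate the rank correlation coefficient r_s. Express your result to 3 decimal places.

-0.190

ρ = 1 − 6Σd² / [n(n²−1)] = 1 − 6×100 / (8×63)
  = 1 − 600/504 = 1 − 1.1905 ≈ -0.190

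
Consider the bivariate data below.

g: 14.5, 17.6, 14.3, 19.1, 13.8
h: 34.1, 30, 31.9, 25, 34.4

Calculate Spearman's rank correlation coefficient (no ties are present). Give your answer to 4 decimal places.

Rank g: 3, 4, 2, 5, 1
Rank h: 4, 2, 3, 1, 5
d = rank(g) − rank(h): -1, 2, -1, 4, -4; Σd² = 38
ρ = 1 − 6Σd² / [n(n²−1)] = 1 − 6×38 / (5×24) = 1 − 228/120 ≈ -0.9000

-0.9000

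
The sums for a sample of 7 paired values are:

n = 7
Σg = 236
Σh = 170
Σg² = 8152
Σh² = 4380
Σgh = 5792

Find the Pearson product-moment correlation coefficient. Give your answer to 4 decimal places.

r = (nΣgh − ΣgΣh) / √[(nΣg² − (Σg)²)(nΣh² − (Σh)²)]
Numerator: 7×5792 − 236×170 = 424
Denominator: √[(57064 − 55696)(30660 − 28900)] = √[1368 × 1760] = 1551.6701
r = 424 / 1551.6701 ≈ 0.2733

0.2733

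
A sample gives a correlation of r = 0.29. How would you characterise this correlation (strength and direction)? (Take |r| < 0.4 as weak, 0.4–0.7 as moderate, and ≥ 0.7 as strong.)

r = 0.29 > 0 so the relationship is positive.
|r| = 0.29, which falls in the weak range.

weak positive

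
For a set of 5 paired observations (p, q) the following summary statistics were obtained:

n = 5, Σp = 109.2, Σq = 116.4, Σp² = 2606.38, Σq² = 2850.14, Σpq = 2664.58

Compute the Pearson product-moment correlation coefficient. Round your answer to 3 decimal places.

0.694

r = (nΣpq − ΣpΣq) / √[(nΣp² − (Σp)²)(nΣq² − (Σq)²)]
Numerator: 5×2664.58 − 109.2×116.4 = 612.02
Denominator: √[(13031.9 − 11924.64)(14250.7 − 13548.96)] = √[1107.26 × 701.74] = 881.4809
r = 612.02 / 881.4809 ≈ 0.694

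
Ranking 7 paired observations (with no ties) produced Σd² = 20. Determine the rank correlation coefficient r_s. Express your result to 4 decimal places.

0.6429

ρ = 1 − 6Σd² / [n(n²−1)] = 1 − 6×20 / (7×48)
  = 1 − 120/336 = 1 − 0.35714 ≈ 0.6429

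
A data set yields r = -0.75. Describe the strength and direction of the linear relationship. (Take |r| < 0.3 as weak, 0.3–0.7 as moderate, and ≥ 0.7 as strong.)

r = -0.75 < 0 so the relationship is negative.
|r| = 0.75, which falls in the strong range.

strong negative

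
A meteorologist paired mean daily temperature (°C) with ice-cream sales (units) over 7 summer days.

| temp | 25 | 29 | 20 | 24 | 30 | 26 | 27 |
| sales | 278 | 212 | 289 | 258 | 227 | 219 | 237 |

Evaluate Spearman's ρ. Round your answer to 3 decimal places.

Rank temp: 3, 6, 1, 2, 7, 4, 5
Rank sales: 6, 1, 7, 5, 3, 2, 4
d = rank(temp) − rank(sales): -3, 5, -6, -3, 4, 2, 1; Σd² = 100
ρ = 1 − 6Σd² / [n(n²−1)] = 1 − 6×100 / (7×48) = 1 − 600/336 ≈ -0.786

-0.786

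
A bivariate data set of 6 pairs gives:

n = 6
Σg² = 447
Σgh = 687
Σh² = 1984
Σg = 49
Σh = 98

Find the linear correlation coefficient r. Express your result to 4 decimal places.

-0.8458

r = (nΣgh − ΣgΣh) / √[(nΣg² − (Σg)²)(nΣh² − (Σh)²)]
Numerator: 6×687 − 49×98 = -680
Denominator: √[(2682 − 2401)(11904 − 9604)] = √[281 × 2300] = 803.9279
r = -680 / 803.9279 ≈ -0.8458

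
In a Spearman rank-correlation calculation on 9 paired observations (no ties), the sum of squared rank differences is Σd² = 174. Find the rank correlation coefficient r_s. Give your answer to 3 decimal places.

-0.450

ρ = 1 − 6Σd² / [n(n²−1)] = 1 − 6×174 / (9×80)
  = 1 − 1044/720 = 1 − 1.4500 ≈ -0.450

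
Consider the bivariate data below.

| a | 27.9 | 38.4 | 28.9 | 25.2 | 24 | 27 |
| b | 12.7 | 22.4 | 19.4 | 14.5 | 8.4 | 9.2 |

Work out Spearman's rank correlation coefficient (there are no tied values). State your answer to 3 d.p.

Rank a: 4, 6, 5, 2, 1, 3
Rank b: 3, 6, 5, 4, 1, 2
d = rank(a) − rank(b): 1, 0, 0, -2, 0, 1; Σd² = 6
ρ = 1 − 6Σd² / [n(n²−1)] = 1 − 6×6 / (6×35) = 1 − 36/210 ≈ 0.829

0.829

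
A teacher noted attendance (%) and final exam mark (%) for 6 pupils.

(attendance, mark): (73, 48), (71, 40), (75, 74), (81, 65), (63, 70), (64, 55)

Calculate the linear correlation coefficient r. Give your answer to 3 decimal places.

0.085

n = 6, Σx = 427, Σy = 352, Σx² = 30621, Σy² = 21530, Σxy = 25089
nΣxy − ΣxΣy = 150534 − 150304 = 230
nΣx² − (Σx)² = 183726 − 182329 = 1397; nΣy² − (Σy)² = 129180 − 123904 = 5276
r = 230 / √(1397 × 5276) = 230 / 2714.8797 ≈ 0.085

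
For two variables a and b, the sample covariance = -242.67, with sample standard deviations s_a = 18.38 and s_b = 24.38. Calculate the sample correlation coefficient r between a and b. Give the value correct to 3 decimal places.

-0.542

r = Cov(a,b) / (s_a · s_b) = -242.67 / (18.38 × 24.38)
  = -242.67 / 448.1044 ≈ -0.542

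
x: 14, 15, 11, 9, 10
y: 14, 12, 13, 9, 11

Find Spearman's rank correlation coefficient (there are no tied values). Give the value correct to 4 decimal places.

Rank x: 4, 5, 3, 1, 2
Rank y: 5, 3, 4, 1, 2
d = rank(x) − rank(y): -1, 2, -1, 0, 0; Σd² = 6
ρ = 1 − 6Σd² / [n(n²−1)] = 1 − 6×6 / (5×24) = 1 − 36/120 ≈ 0.7000

0.7000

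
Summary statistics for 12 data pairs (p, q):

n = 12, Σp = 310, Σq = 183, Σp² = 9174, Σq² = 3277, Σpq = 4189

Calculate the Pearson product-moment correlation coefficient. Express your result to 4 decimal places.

-0.7153

r = (nΣpq − ΣpΣq) / √[(nΣp² − (Σp)²)(nΣq² − (Σq)²)]
Numerator: 12×4189 − 310×183 = -6462
Denominator: √[(110088 − 96100)(39324 − 33489)] = √[13988 × 5835] = 9034.3777
r = -6462 / 9034.3777 ≈ -0.7153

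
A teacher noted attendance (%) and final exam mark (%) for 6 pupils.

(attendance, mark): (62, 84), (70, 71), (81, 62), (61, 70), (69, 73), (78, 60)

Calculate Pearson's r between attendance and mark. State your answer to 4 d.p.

-0.8089

n = 6, Σx = 421, Σy = 420, Σx² = 29871, Σy² = 29770, Σxy = 29187
nΣxy − ΣxΣy = 175122 − 176820 = -1698
nΣx² − (Σx)² = 179226 − 177241 = 1985; nΣy² − (Σy)² = 178620 − 176400 = 2220
r = -1698 / √(1985 × 2220) = -1698 / 2099.2141 ≈ -0.8089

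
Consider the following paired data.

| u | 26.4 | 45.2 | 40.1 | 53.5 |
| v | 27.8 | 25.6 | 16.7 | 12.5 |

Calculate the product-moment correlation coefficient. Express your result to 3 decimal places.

-0.736

n = 4, Σu = 165.2, Σv = 82.6, Σu² = 7210.26, Σv² = 1863.34, Σuv = 3229.46
nΣuv − ΣuΣv = 12917.84 − 13645.52 = -727.68
nΣu² − (Σu)² = 28841.04 − 27291.04 = 1550; nΣv² − (Σv)² = 7453.36 − 6822.76 = 630.6
r = -727.68 / √(1550 × 630.6) = -727.68 / 988.6506 ≈ -0.736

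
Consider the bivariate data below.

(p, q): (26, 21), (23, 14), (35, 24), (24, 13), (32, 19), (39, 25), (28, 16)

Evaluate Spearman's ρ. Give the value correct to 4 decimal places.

0.8571

Rank p: 3, 1, 6, 2, 5, 7, 4
Rank q: 5, 2, 6, 1, 4, 7, 3
d = rank(p) − rank(q): -2, -1, 0, 1, 1, 0, 1; Σd² = 8
ρ = 1 − 6Σd² / [n(n²−1)] = 1 − 6×8 / (7×48) = 1 − 48/336 ≈ 0.8571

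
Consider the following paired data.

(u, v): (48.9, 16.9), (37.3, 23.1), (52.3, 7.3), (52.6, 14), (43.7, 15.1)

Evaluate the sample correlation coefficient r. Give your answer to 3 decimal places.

n = 5, Σu = 234.8, Σv = 76.4, Σu² = 11194.24, Σv² = 1296.52, Σuv = 3466.1
nΣuv − ΣuΣv = 17330.5 − 17938.72 = -608.22
nΣu² − (Σu)² = 55971.2 − 55131.04 = 840.16; nΣv² − (Σv)² = 6482.6 − 5836.96 = 645.64
r = -608.22 / √(840.16 × 645.64) = -608.22 / 736.5059 ≈ -0.826

-0.826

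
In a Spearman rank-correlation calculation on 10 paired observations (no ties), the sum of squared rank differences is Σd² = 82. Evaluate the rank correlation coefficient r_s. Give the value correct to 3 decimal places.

0.503

ρ = 1 − 6Σd² / [n(n²−1)] = 1 − 6×82 / (10×99)
  = 1 − 492/990 = 1 − 0.4970 ≈ 0.503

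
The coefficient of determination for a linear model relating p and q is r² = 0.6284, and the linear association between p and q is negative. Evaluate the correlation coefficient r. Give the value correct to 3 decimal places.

|r| = √0.6284 = 0.793
The association is negative, so r = −0.793.

-0.793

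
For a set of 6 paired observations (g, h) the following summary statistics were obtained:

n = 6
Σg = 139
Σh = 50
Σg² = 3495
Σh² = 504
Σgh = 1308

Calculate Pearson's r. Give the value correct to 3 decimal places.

r = (nΣgh − ΣgΣh) / √[(nΣg² − (Σg)²)(nΣh² − (Σh)²)]
Numerator: 6×1308 − 139×50 = 898
Denominator: √[(20970 − 19321)(3024 − 2500)] = √[1649 × 524] = 929.5569
r = 898 / 929.5569 ≈ 0.966

0.966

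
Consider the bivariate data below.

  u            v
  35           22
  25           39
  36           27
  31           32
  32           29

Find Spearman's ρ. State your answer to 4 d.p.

-0.9000

Rank u: 4, 1, 5, 2, 3
Rank v: 1, 5, 2, 4, 3
d = rank(u) − rank(v): 3, -4, 3, -2, 0; Σd² = 38
ρ = 1 − 6Σd² / [n(n²−1)] = 1 − 6×38 / (5×24) = 1 − 228/120 ≈ -0.9000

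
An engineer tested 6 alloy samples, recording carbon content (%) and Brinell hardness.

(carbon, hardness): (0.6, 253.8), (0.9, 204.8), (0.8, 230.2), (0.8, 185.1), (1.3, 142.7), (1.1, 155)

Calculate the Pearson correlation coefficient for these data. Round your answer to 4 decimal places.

-0.9209

n = 6, Σx = 5.5, Σy = 1171.6, Σx² = 5.35, Σy² = 237999.82, Σxy = 1024.85
nΣxy − ΣxΣy = 6149.1 − 6443.8 = -294.7
nΣx² − (Σx)² = 32.1 − 30.25 = 1.85; nΣy² − (Σy)² = 1427998.92 − 1372646.56 = 55352.36
r = -294.7 / √(1.85 × 55352.36) = -294.7 / 320.0029 ≈ -0.9209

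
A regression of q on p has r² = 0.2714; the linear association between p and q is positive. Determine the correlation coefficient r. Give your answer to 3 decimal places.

0.521

|r| = √0.2714 = 0.521
The association is positive, so r = 0.521.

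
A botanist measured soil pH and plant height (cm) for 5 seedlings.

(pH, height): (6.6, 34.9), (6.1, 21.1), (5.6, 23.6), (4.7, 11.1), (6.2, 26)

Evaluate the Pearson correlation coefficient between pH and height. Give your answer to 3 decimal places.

0.918

n = 5, Σx = 29.2, Σy = 116.7, Σx² = 172.66, Σy² = 3019.39, Σxy = 704.58
nΣxy − ΣxΣy = 3522.9 − 3407.64 = 115.26
nΣx² − (Σx)² = 863.3 − 852.64 = 10.66; nΣy² − (Σy)² = 15096.95 − 13618.89 = 1478.06
r = 115.26 / √(10.66 × 1478.06) = 115.26 / 125.5234 ≈ 0.918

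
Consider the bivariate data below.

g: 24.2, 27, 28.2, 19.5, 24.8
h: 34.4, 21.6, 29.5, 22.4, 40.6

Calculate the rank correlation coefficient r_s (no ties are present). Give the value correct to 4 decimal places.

Rank g: 2, 4, 5, 1, 3
Rank h: 4, 1, 3, 2, 5
d = rank(g) − rank(h): -2, 3, 2, -1, -2; Σd² = 22
ρ = 1 − 6Σd² / [n(n²−1)] = 1 − 6×22 / (5×24) = 1 − 132/120 ≈ -0.1000

-0.1000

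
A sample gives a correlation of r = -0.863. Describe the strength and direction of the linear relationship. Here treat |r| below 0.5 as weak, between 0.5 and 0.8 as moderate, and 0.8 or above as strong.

strong negative

r = -0.863 < 0 so the relationship is negative.
|r| = 0.863, which falls in the strong range.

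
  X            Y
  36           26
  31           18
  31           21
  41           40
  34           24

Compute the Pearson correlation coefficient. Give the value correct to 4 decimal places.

n = 5, ΣX = 173, ΣY = 129, ΣX² = 6055, ΣY² = 3617, ΣXY = 4601
nΣXY − ΣXΣY = 23005 − 22317 = 688
nΣX² − (ΣX)² = 30275 − 29929 = 346; nΣY² − (ΣY)² = 18085 − 16641 = 1444
r = 688 / √(346 × 1444) = 688 / 706.8409 ≈ 0.9733

0.9733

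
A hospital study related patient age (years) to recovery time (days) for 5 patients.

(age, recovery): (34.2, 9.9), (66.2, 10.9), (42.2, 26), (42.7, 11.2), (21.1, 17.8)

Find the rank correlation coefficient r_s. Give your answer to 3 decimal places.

Rank age: 2, 5, 3, 4, 1
Rank recovery: 1, 2, 5, 3, 4
d = rank(age) − rank(recovery): 1, 3, -2, 1, -3; Σd² = 24
ρ = 1 − 6Σd² / [n(n²−1)] = 1 − 6×24 / (5×24) = 1 − 144/120 ≈ -0.200

-0.200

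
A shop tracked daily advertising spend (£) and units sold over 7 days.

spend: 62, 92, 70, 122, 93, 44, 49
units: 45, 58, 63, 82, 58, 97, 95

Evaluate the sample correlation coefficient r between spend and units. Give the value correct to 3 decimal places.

n = 7, Σx = 532, Σy = 498, Σx² = 45078, Σy² = 37880, Σxy = 36857
nΣxy − ΣxΣy = 257999 − 264936 = -6937
nΣx² − (Σx)² = 315546 − 283024 = 32522; nΣy² − (Σy)² = 265160 − 248004 = 17156
r = -6937 / √(32522 × 17156) = -6937 / 23620.9109 ≈ -0.294

-0.294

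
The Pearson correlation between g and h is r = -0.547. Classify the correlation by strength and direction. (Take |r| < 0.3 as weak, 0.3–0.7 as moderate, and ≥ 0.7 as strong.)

r = -0.547 < 0 so the relationship is negative.
|r| = 0.547, which falls in the moderate range.

moderate negative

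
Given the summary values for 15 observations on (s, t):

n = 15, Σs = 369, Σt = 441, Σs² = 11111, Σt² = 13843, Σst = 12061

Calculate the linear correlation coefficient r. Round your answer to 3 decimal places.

r = (nΣst − ΣsΣt) / √[(nΣs² − (Σs)²)(nΣt² − (Σt)²)]
Numerator: 15×12061 − 369×441 = 18186
Denominator: √[(166665 − 136161)(207645 − 194481)] = √[30504 × 13164] = 20038.8287
r = 18186 / 20038.8287 ≈ 0.908

0.908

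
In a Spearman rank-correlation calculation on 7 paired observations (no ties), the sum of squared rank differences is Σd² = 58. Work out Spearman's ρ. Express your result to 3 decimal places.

ρ = 1 − 6Σd² / [n(n²−1)] = 1 − 6×58 / (7×48)
  = 1 − 348/336 = 1 − 1.0357 ≈ -0.036

-0.036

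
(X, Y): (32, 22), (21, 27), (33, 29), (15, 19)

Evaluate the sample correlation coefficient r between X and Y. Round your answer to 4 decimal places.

n = 4, ΣX = 101, ΣY = 97, ΣX² = 2779, ΣY² = 2415, ΣXY = 2513
nΣXY − ΣXΣY = 10052 − 9797 = 255
nΣX² − (ΣX)² = 11116 − 10201 = 915; nΣY² − (ΣY)² = 9660 − 9409 = 251
r = 255 / √(915 × 251) = 255 / 479.2338 ≈ 0.5321

0.5321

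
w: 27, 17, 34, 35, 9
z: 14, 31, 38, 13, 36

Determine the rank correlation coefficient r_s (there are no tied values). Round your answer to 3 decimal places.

-0.400

Rank w: 3, 2, 4, 5, 1
Rank z: 2, 3, 5, 1, 4
d = rank(w) − rank(z): 1, -1, -1, 4, -3; Σd² = 28
ρ = 1 − 6Σd² / [n(n²−1)] = 1 − 6×28 / (5×24) = 1 − 168/120 ≈ -0.400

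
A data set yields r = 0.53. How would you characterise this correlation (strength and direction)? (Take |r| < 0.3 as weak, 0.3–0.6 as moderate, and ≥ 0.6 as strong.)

r = 0.53 > 0 so the relationship is positive.
|r| = 0.53, which falls in the moderate range.

moderate positive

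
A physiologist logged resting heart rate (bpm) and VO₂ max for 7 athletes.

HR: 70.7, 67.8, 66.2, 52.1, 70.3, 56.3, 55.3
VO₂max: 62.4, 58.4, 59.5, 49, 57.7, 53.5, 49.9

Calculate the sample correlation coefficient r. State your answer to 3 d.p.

n = 7, Σx = 438.7, Σy = 390.4, Σx² = 27862.05, Σy² = 21927.12, Σxy = 24690.83
nΣxy − ΣxΣy = 172835.81 − 171268.48 = 1567.33
nΣx² − (Σx)² = 195034.35 − 192457.69 = 2576.66; nΣy² − (Σy)² = 153489.84 − 152412.16 = 1077.68
r = 1567.33 / √(2576.66 × 1077.68) = 1567.33 / 1666.3778 ≈ 0.941

0.941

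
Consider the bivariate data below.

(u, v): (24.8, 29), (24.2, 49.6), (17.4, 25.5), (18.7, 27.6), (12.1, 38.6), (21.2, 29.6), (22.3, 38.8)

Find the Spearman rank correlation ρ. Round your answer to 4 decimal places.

0.3571

Rank u: 7, 6, 2, 3, 1, 4, 5
Rank v: 3, 7, 1, 2, 5, 4, 6
d = rank(u) − rank(v): 4, -1, 1, 1, -4, 0, -1; Σd² = 36
ρ = 1 − 6Σd² / [n(n²−1)] = 1 − 6×36 / (7×48) = 1 − 216/336 ≈ 0.3571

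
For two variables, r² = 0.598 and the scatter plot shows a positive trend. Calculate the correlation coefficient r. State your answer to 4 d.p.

0.7733

|r| = √0.598 = 0.7733
The association is positive, so r = 0.7733.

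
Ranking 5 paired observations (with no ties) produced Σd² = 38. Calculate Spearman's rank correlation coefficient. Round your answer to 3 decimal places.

-0.900

ρ = 1 − 6Σd² / [n(n²−1)] = 1 − 6×38 / (5×24)
  = 1 − 228/120 = 1 − 1.9000 ≈ -0.900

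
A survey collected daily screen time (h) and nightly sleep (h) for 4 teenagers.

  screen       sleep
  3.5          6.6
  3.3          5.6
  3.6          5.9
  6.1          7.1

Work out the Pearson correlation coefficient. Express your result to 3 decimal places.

0.810

n = 4, Σx = 16.5, Σy = 25.2, Σx² = 73.31, Σy² = 160.14, Σxy = 106.13
nΣxy − ΣxΣy = 424.52 − 415.8 = 8.72
nΣx² − (Σx)² = 293.24 − 272.25 = 20.99; nΣy² − (Σy)² = 640.56 − 635.04 = 5.52
r = 8.72 / √(20.99 × 5.52) = 8.72 / 10.7641 ≈ 0.810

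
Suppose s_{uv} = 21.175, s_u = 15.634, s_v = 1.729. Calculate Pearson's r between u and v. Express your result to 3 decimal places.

r = Cov(u,v) / (s_u · s_v) = 21.175 / (15.634 × 1.729)
  = 21.175 / 27.0312 ≈ 0.783

0.783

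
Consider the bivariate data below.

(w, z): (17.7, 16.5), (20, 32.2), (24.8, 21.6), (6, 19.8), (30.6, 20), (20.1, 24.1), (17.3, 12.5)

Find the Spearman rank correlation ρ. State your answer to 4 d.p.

0.5357

Rank w: 3, 4, 6, 1, 7, 5, 2
Rank z: 2, 7, 5, 3, 4, 6, 1
d = rank(w) − rank(z): 1, -3, 1, -2, 3, -1, 1; Σd² = 26
ρ = 1 − 6Σd² / [n(n²−1)] = 1 − 6×26 / (7×48) = 1 − 156/336 ≈ 0.5357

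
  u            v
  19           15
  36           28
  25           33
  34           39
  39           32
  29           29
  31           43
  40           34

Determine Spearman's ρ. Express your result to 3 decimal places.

Rank u: 1, 6, 2, 5, 7, 3, 4, 8
Rank v: 1, 2, 5, 7, 4, 3, 8, 6
d = rank(u) − rank(v): 0, 4, -3, -2, 3, 0, -4, 2; Σd² = 58
ρ = 1 − 6Σd² / [n(n²−1)] = 1 − 6×58 / (8×63) = 1 − 348/504 ≈ 0.310

0.310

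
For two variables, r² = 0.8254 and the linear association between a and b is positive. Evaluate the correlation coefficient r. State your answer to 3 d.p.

0.909

|r| = √0.8254 = 0.909
The association is positive, so r = 0.909.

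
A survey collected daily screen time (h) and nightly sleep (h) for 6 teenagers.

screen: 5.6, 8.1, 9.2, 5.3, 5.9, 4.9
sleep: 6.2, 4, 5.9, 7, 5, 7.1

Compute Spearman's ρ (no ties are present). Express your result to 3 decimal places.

-0.829

Rank screen: 3, 5, 6, 2, 4, 1
Rank sleep: 4, 1, 3, 5, 2, 6
d = rank(screen) − rank(sleep): -1, 4, 3, -3, 2, -5; Σd² = 64
ρ = 1 − 6Σd² / [n(n²−1)] = 1 − 6×64 / (6×35) = 1 − 384/210 ≈ -0.829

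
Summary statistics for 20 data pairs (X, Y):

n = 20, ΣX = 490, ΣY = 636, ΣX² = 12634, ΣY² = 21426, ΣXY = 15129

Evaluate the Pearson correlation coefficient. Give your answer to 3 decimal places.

r = (nΣXY − ΣXΣY) / √[(nΣX² − (ΣX)²)(nΣY² − (ΣY)²)]
Numerator: 20×15129 − 490×636 = -9060
Denominator: √[(252680 − 240100)(428520 − 404496)] = √[12580 × 24024] = 17384.5311
r = -9060 / 17384.5311 ≈ -0.521

-0.521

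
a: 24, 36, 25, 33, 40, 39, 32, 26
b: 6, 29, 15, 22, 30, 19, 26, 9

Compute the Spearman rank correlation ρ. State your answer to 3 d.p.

0.810

Rank a: 1, 6, 2, 5, 8, 7, 4, 3
Rank b: 1, 7, 3, 5, 8, 4, 6, 2
d = rank(a) − rank(b): 0, -1, -1, 0, 0, 3, -2, 1; Σd² = 16
ρ = 1 − 6Σd² / [n(n²−1)] = 1 − 6×16 / (8×63) = 1 − 96/504 ≈ 0.810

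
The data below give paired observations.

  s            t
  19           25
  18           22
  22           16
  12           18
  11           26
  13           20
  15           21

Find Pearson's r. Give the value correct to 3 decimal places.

-0.294

n = 7, Σs = 110, Σt = 148, Σs² = 1828, Σt² = 3206, Σst = 2300
nΣst − ΣsΣt = 16100 − 16280 = -180
nΣs² − (Σs)² = 12796 − 12100 = 696; nΣt² − (Σt)² = 22442 − 21904 = 538
r = -180 / √(696 × 538) = -180 / 611.9216 ≈ -0.294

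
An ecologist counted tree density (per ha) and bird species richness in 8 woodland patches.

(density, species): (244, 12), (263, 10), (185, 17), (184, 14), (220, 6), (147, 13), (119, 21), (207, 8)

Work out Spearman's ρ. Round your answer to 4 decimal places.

-0.7143

Rank density: 7, 8, 4, 3, 6, 2, 1, 5
Rank species: 4, 3, 7, 6, 1, 5, 8, 2
d = rank(density) − rank(species): 3, 5, -3, -3, 5, -3, -7, 3; Σd² = 144
ρ = 1 − 6Σd² / [n(n²−1)] = 1 − 6×144 / (8×63) = 1 − 864/504 ≈ -0.7143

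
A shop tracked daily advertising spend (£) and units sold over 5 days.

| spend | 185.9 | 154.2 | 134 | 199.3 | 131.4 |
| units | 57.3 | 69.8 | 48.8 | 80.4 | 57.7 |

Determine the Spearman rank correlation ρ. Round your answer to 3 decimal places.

0.500

Rank spend: 4, 3, 2, 5, 1
Rank units: 2, 4, 1, 5, 3
d = rank(spend) − rank(units): 2, -1, 1, 0, -2; Σd² = 10
ρ = 1 − 6Σd² / [n(n²−1)] = 1 − 6×10 / (5×24) = 1 − 60/120 ≈ 0.500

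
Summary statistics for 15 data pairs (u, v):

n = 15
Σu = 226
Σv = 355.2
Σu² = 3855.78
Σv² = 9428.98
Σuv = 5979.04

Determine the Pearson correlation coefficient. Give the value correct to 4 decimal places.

r = (nΣuv − ΣuΣv) / √[(nΣu² − (Σu)²)(nΣv² − (Σv)²)]
Numerator: 15×5979.04 − 226×355.2 = 9410.4
Denominator: √[(57836.7 − 51076)(141434.7 − 126167.04)] = √[6760.7 × 15267.66] = 10159.7278
r = 9410.4 / 10159.7278 ≈ 0.9262

0.9262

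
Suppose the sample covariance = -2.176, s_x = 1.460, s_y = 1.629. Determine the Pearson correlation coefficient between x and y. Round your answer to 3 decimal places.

r = Cov(x,y) / (s_x · s_y) = -2.176 / (1.460 × 1.629)
  = -2.176 / 2.3783 ≈ -0.915

-0.915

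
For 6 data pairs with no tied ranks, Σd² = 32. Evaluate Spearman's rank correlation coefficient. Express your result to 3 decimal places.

0.086

ρ = 1 − 6Σd² / [n(n²−1)] = 1 − 6×32 / (6×35)
  = 1 − 192/210 = 1 − 0.9143 ≈ 0.086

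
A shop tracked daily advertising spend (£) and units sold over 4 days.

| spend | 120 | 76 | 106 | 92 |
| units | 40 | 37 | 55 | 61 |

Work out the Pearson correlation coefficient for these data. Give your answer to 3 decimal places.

n = 4, Σx = 394, Σy = 193, Σx² = 39876, Σy² = 9715, Σxy = 19054
nΣxy − ΣxΣy = 76216 − 76042 = 174
nΣx² − (Σx)² = 159504 − 155236 = 4268; nΣy² − (Σy)² = 38860 − 37249 = 1611
r = 174 / √(4268 × 1611) = 174 / 2622.1648 ≈ 0.066

0.066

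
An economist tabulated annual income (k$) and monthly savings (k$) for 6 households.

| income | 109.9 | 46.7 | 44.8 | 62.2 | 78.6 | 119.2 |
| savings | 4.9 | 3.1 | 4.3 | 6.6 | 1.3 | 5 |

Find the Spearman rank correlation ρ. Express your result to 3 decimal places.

0.314

Rank income: 5, 2, 1, 3, 4, 6
Rank savings: 4, 2, 3, 6, 1, 5
d = rank(income) − rank(savings): 1, 0, -2, -3, 3, 1; Σd² = 24
ρ = 1 − 6Σd² / [n(n²−1)] = 1 − 6×24 / (6×35) = 1 − 144/210 ≈ 0.314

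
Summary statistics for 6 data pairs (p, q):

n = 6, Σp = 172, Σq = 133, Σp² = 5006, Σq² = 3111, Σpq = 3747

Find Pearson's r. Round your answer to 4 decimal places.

-0.5929

r = (nΣpq − ΣpΣq) / √[(nΣp² − (Σp)²)(nΣq² − (Σq)²)]
Numerator: 6×3747 − 172×133 = -394
Denominator: √[(30036 − 29584)(18666 − 17689)] = √[452 × 977] = 664.5329
r = -394 / 664.5329 ≈ -0.5929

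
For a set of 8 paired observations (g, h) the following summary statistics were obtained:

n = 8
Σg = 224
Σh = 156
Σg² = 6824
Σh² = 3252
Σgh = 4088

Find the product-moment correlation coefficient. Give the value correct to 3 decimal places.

r = (nΣgh − ΣgΣh) / √[(nΣg² − (Σg)²)(nΣh² − (Σh)²)]
Numerator: 8×4088 − 224×156 = -2240
Denominator: √[(54592 − 50176)(26016 − 24336)] = √[4416 × 1680] = 2723.7621
r = -2240 / 2723.7621 ≈ -0.822

-0.822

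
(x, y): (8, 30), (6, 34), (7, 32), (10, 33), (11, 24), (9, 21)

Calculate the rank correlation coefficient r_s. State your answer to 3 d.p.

Rank x: 3, 1, 2, 5, 6, 4
Rank y: 3, 6, 4, 5, 2, 1
d = rank(x) − rank(y): 0, -5, -2, 0, 4, 3; Σd² = 54
ρ = 1 − 6Σd² / [n(n²−1)] = 1 − 6×54 / (6×35) = 1 − 324/210 ≈ -0.543

-0.543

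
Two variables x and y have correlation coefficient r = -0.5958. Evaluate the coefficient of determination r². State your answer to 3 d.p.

r² = (-0.5958)² = 0.355

0.355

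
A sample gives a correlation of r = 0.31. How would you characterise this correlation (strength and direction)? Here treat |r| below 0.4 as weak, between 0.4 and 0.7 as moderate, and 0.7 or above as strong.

r = 0.31 > 0 so the relationship is positive.
|r| = 0.31, which falls in the weak range.

weak positive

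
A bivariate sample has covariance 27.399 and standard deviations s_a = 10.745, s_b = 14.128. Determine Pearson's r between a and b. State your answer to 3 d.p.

0.180

r = Cov(a,b) / (s_a · s_b) = 27.399 / (10.745 × 14.128)
  = 27.399 / 151.8054 ≈ 0.180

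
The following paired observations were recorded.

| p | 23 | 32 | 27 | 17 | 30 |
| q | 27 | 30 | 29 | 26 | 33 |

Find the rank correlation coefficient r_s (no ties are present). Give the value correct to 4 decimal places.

Rank p: 2, 5, 3, 1, 4
Rank q: 2, 4, 3, 1, 5
d = rank(p) − rank(q): 0, 1, 0, 0, -1; Σd² = 2
ρ = 1 − 6Σd² / [n(n²−1)] = 1 − 6×2 / (5×24) = 1 − 12/120 ≈ 0.9000

0.9000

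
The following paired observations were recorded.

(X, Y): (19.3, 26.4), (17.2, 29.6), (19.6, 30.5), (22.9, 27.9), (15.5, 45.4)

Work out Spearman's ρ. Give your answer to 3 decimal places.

Rank X: 3, 2, 4, 5, 1
Rank Y: 1, 3, 4, 2, 5
d = rank(X) − rank(Y): 2, -1, 0, 3, -4; Σd² = 30
ρ = 1 − 6Σd² / [n(n²−1)] = 1 − 6×30 / (5×24) = 1 − 180/120 ≈ -0.500

-0.500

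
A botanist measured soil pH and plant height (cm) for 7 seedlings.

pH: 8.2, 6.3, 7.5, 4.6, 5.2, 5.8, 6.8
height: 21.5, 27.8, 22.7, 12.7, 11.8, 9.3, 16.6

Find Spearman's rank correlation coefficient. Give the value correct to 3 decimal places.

Rank pH: 7, 4, 6, 1, 2, 3, 5
Rank height: 5, 7, 6, 3, 2, 1, 4
d = rank(pH) − rank(height): 2, -3, 0, -2, 0, 2, 1; Σd² = 22
ρ = 1 − 6Σd² / [n(n²−1)] = 1 − 6×22 / (7×48) = 1 − 132/336 ≈ 0.607

0.607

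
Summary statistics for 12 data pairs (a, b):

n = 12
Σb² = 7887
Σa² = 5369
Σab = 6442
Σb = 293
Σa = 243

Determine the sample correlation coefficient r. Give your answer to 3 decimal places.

0.888

r = (nΣab − ΣaΣb) / √[(nΣa² − (Σa)²)(nΣb² − (Σb)²)]
Numerator: 12×6442 − 243×293 = 6105
Denominator: √[(64428 − 59049)(94644 − 85849)] = √[5379 × 8795] = 6878.1033
r = 6105 / 6878.1033 ≈ 0.888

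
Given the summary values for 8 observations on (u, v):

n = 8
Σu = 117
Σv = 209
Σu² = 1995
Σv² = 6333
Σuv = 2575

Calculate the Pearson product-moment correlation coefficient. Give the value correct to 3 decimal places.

-0.968

r = (nΣuv − ΣuΣv) / √[(nΣu² − (Σu)²)(nΣv² − (Σv)²)]
Numerator: 8×2575 − 117×209 = -3853
Denominator: √[(15960 − 13689)(50664 − 43681)] = √[2271 × 6983] = 3982.2598
r = -3853 / 3982.2598 ≈ -0.968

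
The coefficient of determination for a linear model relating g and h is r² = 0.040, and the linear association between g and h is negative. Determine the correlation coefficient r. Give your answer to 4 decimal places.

|r| = √0.040 = 0.2000
The association is negative, so r = −0.2000.

-0.2000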